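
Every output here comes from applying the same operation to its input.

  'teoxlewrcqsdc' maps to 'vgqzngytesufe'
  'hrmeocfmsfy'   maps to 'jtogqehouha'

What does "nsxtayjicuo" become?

The pattern: shift every letter 2 places forward in the alphabet (wrapping around).
Applying that to "nsxtayjicuo" gives "puzvcalkewq".

puzvcalkewq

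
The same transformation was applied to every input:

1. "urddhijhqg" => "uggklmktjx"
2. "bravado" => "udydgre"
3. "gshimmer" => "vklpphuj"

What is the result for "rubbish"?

xeelvku

Rule — move the first character to the end, then shift every letter 3 places forward in the alphabet (wrapping around).
Starting from "rubbish": after the first operation, "ubbishr"; after the second, "xeelvku".
(Check on "gshimmer": → "shimmerg" → "vklpphuj" ✓)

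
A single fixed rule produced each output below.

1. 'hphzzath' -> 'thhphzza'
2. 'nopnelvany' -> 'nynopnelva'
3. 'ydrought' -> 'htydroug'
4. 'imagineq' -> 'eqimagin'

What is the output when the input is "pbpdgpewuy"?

The pattern: move the last 2 characters to the front (rotate right by 2).
"pbpdgpewuy" → "uypbpdgpew".

uypbpdgpew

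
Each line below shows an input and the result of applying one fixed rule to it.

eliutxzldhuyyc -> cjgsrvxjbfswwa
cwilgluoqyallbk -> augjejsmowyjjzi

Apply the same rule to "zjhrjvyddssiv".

xhfphtwbbqqgt

Rule — shift every letter 2 places backward in the alphabet (wrapping around).
On "zjhrjvyddssiv" that produces "xhfphtwbbqqgt".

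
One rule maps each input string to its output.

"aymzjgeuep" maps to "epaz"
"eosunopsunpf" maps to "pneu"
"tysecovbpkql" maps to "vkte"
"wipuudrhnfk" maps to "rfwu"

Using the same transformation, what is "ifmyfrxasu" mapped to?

The pattern: keep one character in every 3, starting at position 1 (positions 1st, 4th, 7th, ...), then move the last 2 characters to the front (rotate right by 2).
On "ifmyfrxasu": the first step gives "iyxu", and the second then gives "xuiy".

xuiy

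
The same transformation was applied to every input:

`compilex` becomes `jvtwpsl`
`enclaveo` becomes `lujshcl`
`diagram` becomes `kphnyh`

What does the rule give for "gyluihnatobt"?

nfsbpouhavi

The rule is to delete the last character, then shift every letter 7 places forward in the alphabet (wrapping around).
So "gyluihnatobt" becomes "nfsbpouhavi".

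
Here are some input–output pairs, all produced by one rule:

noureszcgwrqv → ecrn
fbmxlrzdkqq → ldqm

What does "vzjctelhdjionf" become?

The rule is to move the first 3 characters to the end (rotate left by 3), then keep one character in every 3, starting at position 2 (positions 2nd, 5th, 8th, ...).
Starting from "vzjctelhdjionf": after the first operation, "ctelhdjionfvzj"; after the second, "thifj".

thifj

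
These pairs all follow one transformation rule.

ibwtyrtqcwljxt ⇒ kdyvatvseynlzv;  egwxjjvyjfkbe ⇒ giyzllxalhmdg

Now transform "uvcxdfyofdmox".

The rule is to shift every letter 2 places forward in the alphabet (wrapping around).
Doing the same to "uvcxdfyofdmox": "wxezfhaqhfoqz".

wxezfhaqhfoqz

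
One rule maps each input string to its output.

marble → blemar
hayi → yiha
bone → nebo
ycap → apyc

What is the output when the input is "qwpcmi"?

What's happening: swap the front and back halves of the string.
Doing the same to "qwpcmi": "cmiqwp".

cmiqwp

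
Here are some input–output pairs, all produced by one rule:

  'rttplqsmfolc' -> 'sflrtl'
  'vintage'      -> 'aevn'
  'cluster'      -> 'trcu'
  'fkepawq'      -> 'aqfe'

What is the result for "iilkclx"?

cxil

In each case the input is transformed by: keep every other character starting from the first (positions 1st, 3rd, 5th, ...), then swap the front and back halves of the string.
Starting from "iilkclx": after the first operation, "ilcx"; after the second, "cxil".
(Check on "cluster": → "cutr" → "trcu" ✓)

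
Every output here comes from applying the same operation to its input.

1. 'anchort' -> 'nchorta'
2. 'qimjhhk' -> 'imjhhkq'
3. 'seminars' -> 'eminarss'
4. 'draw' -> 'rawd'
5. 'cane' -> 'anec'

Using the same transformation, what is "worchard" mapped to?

The transformation: move the first character to the end.
On "worchard" that produces "orchardw".

orchardw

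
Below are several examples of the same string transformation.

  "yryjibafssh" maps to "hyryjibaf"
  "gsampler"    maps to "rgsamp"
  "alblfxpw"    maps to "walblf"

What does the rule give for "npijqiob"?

Rule — move the last character to the front, then delete the last 2 characters.
For "npijqiob" the result is "bnpijq".

bnpijq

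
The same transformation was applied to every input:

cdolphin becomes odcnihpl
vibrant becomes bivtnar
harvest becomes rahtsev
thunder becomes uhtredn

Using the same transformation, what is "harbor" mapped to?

In each case the input is transformed by: move the first 3 characters to the end (rotate left by 3), then reverse the string.
"harbor" → "borhar" → "rahrob".

rahrob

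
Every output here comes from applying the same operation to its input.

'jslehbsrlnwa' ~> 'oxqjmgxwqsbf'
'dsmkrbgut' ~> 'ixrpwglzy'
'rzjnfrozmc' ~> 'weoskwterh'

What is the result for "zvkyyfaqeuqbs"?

In each case the input is transformed by: shift every letter 5 places forward in the alphabet (wrapping around).
Applying that to "zvkyyfaqeuqbs" gives "eapddkfvjzvgx".

eapddkfvjzvgx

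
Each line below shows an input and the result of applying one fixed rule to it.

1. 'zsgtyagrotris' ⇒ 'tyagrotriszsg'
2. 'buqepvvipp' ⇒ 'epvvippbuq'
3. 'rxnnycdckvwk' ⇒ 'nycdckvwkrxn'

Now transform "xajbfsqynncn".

bfsqynncnxaj

What's happening: move the first 3 characters to the end (rotate left by 3).
On "xajbfsqynncn" that produces "bfsqynncnxaj".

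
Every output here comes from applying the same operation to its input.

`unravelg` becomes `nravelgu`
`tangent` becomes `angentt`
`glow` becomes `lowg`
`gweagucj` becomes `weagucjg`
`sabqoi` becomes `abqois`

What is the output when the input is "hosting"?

What's happening: move the first character to the end.
Applying that to "hosting" gives "ostingh".

ostingh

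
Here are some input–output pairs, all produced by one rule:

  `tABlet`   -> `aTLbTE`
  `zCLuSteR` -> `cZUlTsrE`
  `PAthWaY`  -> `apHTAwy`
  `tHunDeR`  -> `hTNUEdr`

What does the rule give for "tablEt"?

ATLBTe

The rule is to flip the case of every letter, then swap each adjacent pair of characters (1↔2, 3↔4, ...).
On "tablEt": the first step gives "TABLeT", and the second then gives "ATLBTe".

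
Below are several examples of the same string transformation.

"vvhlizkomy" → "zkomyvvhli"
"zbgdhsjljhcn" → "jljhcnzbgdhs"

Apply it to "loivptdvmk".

The transformation: swap the front and back halves of the string.
Applying that to "loivptdvmk" gives "tdvmkloivp".

tdvmkloivp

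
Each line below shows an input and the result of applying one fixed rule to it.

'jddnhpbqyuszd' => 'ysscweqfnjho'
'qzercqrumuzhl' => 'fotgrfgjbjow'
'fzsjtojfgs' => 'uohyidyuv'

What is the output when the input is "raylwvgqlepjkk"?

gpnalkvfateyz

The pattern: shift every letter 11 places backward in the alphabet (wrapping around), then delete the last character.
On "raylwvgqlepjkk" that produces "gpnalkvfateyz".
(Check on "qzercqrumuzhl": → "fotgrfgjbjowa" → "fotgrfgjbjow" ✓)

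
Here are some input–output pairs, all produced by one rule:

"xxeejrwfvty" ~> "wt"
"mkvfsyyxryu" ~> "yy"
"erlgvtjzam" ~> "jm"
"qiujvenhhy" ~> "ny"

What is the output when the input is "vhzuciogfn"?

Looking at the pairs, the operation is to keep one character in every 3, starting at position 1 (positions 1st, 4th, 7th, ...), then keep only the last 2 characters.
Applying both steps to "vhzuciogfn": "vuon", then "on".

on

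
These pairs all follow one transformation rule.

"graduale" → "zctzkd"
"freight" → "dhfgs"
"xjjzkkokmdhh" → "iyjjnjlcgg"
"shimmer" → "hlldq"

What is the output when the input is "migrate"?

Rule — shift every letter 1 place backward in the alphabet (wrapping around), then delete the first 2 characters.
On "migrate": the first step gives "lhfqzsd", and the second then gives "fqzsd".

fqzsd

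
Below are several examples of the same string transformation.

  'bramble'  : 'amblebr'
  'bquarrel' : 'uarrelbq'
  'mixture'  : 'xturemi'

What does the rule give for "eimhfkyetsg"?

mhfkyetsgei

In each case the input is transformed by: move the first 2 characters to the end (rotate left by 2).
So "eimhfkyetsg" becomes "mhfkyetsgei".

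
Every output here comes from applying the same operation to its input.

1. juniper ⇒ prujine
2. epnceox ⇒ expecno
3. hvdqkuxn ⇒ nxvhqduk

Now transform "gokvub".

The rule is to swap each adjacent pair of characters (1↔2, 3↔4, ...), then move the last 2 characters to the front (rotate right by 2).
Doing the same to "gokvub": "buogvk".
(Check on "juniper": → "ujinepr" → "prujine" ✓)

buogvk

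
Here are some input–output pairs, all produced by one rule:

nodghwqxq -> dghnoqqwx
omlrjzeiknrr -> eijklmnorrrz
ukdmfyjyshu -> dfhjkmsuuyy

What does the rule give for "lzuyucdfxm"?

cdflmuuxyz

The rule is to sort the characters into alphabetical order.
For "lzuyucdfxm" the result is "cdflmuuxyz".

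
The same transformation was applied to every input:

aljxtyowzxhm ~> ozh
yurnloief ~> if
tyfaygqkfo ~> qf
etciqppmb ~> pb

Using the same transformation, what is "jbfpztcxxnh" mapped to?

The pattern: keep every other character starting from the first (positions 1st, 3rd, 5th, ...), then delete the first 3 characters.
Starting from "jbfpztcxxnh": after the first operation, "jfzcxh"; after the second, "cxh".

cxh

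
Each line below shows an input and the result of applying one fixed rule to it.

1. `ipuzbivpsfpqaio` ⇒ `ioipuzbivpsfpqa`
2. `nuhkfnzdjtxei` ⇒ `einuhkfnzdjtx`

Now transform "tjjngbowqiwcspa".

patjjngbowqiwcs

The transformation: move the last 2 characters to the front (rotate right by 2).
So "tjjngbowqiwcspa" becomes "patjjngbowqiwcs".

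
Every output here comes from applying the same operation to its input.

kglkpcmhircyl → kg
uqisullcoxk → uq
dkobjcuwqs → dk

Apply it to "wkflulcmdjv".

Looking at the pairs, the operation is to keep only the first 2 characters.
Applying that to "wkflulcmdjv" gives "wk".

wk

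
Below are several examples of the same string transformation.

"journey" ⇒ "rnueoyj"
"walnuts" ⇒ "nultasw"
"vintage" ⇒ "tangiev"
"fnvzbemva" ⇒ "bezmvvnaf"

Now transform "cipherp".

The rule is to take characters alternately from the front and the back (1st, last, 2nd, 2nd-last, ...), then reverse the string.
Applying both steps to "cipherp": "cpirpeh", then "hepripc".

hepripc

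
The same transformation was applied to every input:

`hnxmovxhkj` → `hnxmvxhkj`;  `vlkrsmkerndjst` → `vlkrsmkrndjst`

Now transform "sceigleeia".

scgl

In each case the input is transformed by: remove every vowel.
So "sceigleeia" becomes "scgl".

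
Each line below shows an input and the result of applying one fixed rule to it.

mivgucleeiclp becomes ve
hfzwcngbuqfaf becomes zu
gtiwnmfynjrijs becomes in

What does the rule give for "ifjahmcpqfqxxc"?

Rule — keep every other character starting from the first (positions 1st, 3rd, 5th, ...), then keep one character in every 3, starting at position 2 (positions 2nd, 5th, 8th, ...).
"ifjahmcpqfqxxc" → "ijhcqqx" → "jq".
(Check on "gtiwnmfynjrijs": → "ginfnrj" → "in" ✓)

jq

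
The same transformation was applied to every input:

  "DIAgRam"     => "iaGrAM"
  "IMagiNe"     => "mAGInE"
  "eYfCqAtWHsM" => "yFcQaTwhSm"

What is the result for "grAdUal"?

RaDuAL

The pattern: delete the first character, then flip the case of every letter.
Starting from "grAdUal": after the first operation, "rAdUal"; after the second, "RaDuAL".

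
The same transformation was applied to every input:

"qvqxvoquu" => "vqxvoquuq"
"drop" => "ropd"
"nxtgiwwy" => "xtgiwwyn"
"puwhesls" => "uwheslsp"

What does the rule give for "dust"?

ustd

In each case the input is transformed by: move the first character to the end.
On "dust" that produces "ustd".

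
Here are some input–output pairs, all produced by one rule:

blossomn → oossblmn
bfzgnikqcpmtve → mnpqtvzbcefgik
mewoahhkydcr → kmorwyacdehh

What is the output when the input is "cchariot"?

iortacch

The rule is to sort the characters into alphabetical order, then swap the front and back halves of the string.
"cchariot" → "iortacch".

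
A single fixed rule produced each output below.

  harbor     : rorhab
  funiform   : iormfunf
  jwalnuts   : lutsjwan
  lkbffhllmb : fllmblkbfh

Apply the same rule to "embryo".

The rule is to swap the front and back halves of the string, then swap the first and last characters.
For "embryo", step one produces "ryoemb"; step two turns that into "byoemr".
(Check on "lkbffhllmb": → "hllmblkbff" → "fllmblkbfh" ✓)

byoemr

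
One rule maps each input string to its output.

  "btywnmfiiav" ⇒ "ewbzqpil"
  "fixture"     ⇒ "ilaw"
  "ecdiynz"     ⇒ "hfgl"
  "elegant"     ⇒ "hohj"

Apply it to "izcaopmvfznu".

lcfdrspyi

The rule is to shift every letter 3 places forward in the alphabet (wrapping around), then delete the last 3 characters.
"izcaopmvfznu" → "lcfdrspyicqx" → "lcfdrspyi".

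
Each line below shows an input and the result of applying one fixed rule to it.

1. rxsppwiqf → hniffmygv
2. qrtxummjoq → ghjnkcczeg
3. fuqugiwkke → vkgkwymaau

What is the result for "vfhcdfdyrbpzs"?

What's happening: shift every letter 10 places backward in the alphabet (wrapping around).
For "vfhcdfdyrbpzs" the result is "lvxstvtohrfpi".

lvxstvtohrfpi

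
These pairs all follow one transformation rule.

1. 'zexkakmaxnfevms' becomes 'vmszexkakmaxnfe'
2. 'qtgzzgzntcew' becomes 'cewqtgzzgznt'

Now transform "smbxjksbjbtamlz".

What's happening: move the last 3 characters to the front (rotate right by 3).
For "smbxjksbjbtamlz" the result is "mlzsmbxjksbjbta".

mlzsmbxjksbjbta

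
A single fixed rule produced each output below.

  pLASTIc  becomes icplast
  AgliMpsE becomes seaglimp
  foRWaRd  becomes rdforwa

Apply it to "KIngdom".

omkingd

Rule — move the last 2 characters to the front (rotate right by 2), then convert every letter to lowercase.
For "KIngdom", step one produces "omKIngd"; step two turns that into "omkingd".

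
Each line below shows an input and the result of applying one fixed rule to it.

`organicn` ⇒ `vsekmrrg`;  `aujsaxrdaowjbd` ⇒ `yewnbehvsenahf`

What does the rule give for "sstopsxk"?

wwsxwtob

The rule is to shift every letter 4 places forward in the alphabet (wrapping around), then swap each adjacent pair of characters (1↔2, 3↔4, ...).
On "sstopsxk": the first step gives "wwxstwbo", and the second then gives "wwsxwtob".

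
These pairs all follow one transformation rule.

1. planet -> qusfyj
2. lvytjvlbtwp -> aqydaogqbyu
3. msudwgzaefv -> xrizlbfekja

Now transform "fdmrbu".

The pattern: shift every letter 5 places forward in the alphabet (wrapping around), then swap each adjacent pair of characters (1↔2, 3↔4, ...).
Doing the same to "fdmrbu": "ikwrzg".
(Check on "msudwgzaefv": → "rxziblefjka" → "xrizlbfekja" ✓)

ikwrzg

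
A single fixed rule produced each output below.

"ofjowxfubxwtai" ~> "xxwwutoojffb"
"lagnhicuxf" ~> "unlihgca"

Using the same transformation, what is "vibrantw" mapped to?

The transformation: delete the last 2 characters, then sort the characters into reverse alphabetical order.
Working it through for "vibrantw": intermediate "vibran", final "vrniba".

vrniba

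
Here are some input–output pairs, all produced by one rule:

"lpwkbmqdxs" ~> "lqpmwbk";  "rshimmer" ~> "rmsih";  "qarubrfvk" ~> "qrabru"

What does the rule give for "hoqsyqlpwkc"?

The rule is to delete the last 3 characters, then take characters alternately from the front and the back (1st, last, 2nd, 2nd-last, ...).
On "hoqsyqlpwkc": the first step gives "hoqsyqlp", and the second then gives "hpolqqsy".
(Check on "lpwkbmqdxs": → "lpwkbmq" → "lqpmwbk" ✓)

hpolqqsy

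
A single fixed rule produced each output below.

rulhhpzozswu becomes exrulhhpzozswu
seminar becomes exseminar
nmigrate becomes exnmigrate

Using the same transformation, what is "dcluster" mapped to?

exdcluster

What's happening: prepend "ex".
On "dcluster" that produces "exdcluster".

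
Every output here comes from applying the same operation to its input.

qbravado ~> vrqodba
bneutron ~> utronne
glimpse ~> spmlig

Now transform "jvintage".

The rule is to sort the characters into reverse alphabetical order, then delete the last character.
"jvintage" → "vtnjigea" → "vtnjige".

vtnjige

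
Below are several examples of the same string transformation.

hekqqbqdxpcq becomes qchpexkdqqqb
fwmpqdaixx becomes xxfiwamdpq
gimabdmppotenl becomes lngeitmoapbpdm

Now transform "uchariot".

touicrha

Looking at the pairs, the operation is to move the last character to the front, then take characters alternately from the front and the back (1st, last, 2nd, 2nd-last, ...).
On "uchariot": the first step gives "tuchario", and the second then gives "touicrha".
(Check on "hekqqbqdxpcq": → "qhekqqbqdxpc" → "qchpexkdqqqb" ✓)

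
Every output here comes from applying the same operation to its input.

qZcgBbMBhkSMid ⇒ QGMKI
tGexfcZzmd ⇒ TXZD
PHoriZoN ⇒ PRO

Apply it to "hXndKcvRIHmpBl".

What's happening: keep one character in every 3, starting at position 1 (positions 1st, 4th, 7th, ...), then convert every letter to uppercase.
"hXndKcvRIHmpBl" → "hdvHB" → "HDVHB".
(Check on "qZcgBbMBhkSMid": → "qgMki" → "QGMKI" ✓)

HDVHB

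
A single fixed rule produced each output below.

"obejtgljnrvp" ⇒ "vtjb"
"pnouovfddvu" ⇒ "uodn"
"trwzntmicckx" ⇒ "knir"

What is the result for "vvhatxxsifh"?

htsv

The pattern: keep one character in every 3, starting at position 2 (positions 2nd, 5th, 8th, ...), then swap the first and last characters.
Working it through for "vvhatxxsifh": intermediate "vtsh", final "htsv".
(Check on "pnouovfddvu": → "nodu" → "uodn" ✓)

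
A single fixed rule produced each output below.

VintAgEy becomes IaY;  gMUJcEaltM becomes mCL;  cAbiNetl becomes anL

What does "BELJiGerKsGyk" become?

eIRg

What's happening: flip the case of every letter, then keep one character in every 3, starting at position 2 (positions 2nd, 5th, 8th, ...).
Starting from "BELJiGerKsGyk": after the first operation, "beljIgERkSgYK"; after the second, "eIRg".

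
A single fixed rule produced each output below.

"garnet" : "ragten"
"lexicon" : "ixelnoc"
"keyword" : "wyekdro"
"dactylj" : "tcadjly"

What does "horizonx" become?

What's happening: reverse the string, then move the first 3 characters to the end (rotate left by 3).
Starting from "horizonx": after the first operation, "xnoziroh"; after the second, "zirohxno".

zirohxno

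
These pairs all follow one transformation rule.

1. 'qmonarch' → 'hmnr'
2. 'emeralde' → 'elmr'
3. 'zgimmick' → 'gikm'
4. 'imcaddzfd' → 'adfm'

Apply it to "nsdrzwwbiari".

abirsw

Rule — keep every other character starting from the second (positions 2nd, 4th, 6th, ...), then sort the characters into alphabetical order.
Working it through for "nsdrzwwbiari": intermediate "srwbai", final "abirsw".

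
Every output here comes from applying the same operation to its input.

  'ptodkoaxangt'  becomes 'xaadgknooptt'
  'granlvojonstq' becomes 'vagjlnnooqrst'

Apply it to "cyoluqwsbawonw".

yabclnooqsuwww

The transformation: sort the characters into alphabetical order, then move the last character to the front.
For "cyoluqwsbawonw", step one produces "abclnooqsuwwwy"; step two turns that into "yabclnooqsuwww".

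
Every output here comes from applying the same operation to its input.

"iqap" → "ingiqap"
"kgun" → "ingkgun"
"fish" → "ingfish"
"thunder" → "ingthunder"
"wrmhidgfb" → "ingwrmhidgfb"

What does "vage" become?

ingvage

What's happening: prepend "ing".
So "vage" becomes "ingvage".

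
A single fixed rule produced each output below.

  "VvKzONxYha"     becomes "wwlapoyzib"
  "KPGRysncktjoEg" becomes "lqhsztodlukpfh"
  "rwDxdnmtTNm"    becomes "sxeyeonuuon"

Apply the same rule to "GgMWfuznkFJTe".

The rule is to shift every letter 1 place forward in the alphabet (wrapping around), then convert every letter to lowercase.
So "GgMWfuznkFJTe" becomes "hhnxgvaolgkuf".

hhnxgvaolgkuf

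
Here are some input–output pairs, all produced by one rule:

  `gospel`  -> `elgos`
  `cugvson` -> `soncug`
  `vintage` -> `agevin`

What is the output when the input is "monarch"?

rchmon

Looking at the pairs, the operation is to move the first 3 characters to the end (rotate left by 3), then delete the first character.
For "monarch", step one produces "archmon"; step two turns that into "rchmon".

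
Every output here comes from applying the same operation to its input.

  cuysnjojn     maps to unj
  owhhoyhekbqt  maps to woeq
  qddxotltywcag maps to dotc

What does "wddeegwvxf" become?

The rule is to keep one character in every 3, starting at position 2 (positions 2nd, 5th, 8th, ...).
So "wddeegwvxf" becomes "dev".

dev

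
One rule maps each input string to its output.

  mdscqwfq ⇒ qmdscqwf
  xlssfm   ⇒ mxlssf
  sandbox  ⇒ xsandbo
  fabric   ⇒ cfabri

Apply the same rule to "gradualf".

Each output is the input with this applied: move the last character to the front.
On "gradualf" that produces "fgradual".

fgradual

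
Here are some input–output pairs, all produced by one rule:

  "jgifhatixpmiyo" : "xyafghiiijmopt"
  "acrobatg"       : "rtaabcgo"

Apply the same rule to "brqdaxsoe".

The pattern: sort the characters into alphabetical order, then move the last 2 characters to the front (rotate right by 2).
So "brqdaxsoe" becomes "sxabdeoqr".

sxabdeoqr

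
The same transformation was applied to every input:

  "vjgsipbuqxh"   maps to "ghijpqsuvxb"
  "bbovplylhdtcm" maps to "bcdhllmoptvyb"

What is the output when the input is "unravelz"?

The rule is to sort the characters into alphabetical order, then move the first character to the end.
Working it through for "unravelz": intermediate "aelnruvz", final "elnruvza".
(Check on "bbovplylhdtcm": → "bbcdhllmoptvy" → "bcdhllmoptvyb" ✓)

elnruvza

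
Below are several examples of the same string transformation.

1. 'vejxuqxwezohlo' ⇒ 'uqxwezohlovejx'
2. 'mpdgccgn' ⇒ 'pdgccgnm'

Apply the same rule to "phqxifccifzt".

xifccifztphq

What's happening: move the last 3 characters to the front (rotate right by 3), then swap the front and back halves of the string.
Applying that to "phqxifccifzt" gives "xifccifztphq".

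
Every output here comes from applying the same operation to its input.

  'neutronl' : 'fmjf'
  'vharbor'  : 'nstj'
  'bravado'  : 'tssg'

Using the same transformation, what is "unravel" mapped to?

The rule is to keep every other character starting from the first (positions 1st, 3rd, 5th, ...), then shift every letter 8 places backward in the alphabet (wrapping around).
"unravel" → "mjnd".

mjnd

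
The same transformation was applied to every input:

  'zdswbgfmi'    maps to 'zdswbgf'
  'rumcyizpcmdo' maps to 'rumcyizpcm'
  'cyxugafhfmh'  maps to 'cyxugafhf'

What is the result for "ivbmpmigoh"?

ivbmpmig

Each output is the input with this applied: delete the last 2 characters.
For "ivbmpmigoh" the result is "ivbmpmig".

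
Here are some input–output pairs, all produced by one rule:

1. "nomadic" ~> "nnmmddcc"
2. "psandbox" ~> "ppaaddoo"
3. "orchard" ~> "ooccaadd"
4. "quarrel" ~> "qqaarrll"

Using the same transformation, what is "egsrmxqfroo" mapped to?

eessmmqqrroo

Rule — keep every other character starting from the first (positions 1st, 3rd, 5th, ...), then double every character.
Working it through for "egsrmxqfroo": intermediate "esmqro", final "eessmmqqrroo".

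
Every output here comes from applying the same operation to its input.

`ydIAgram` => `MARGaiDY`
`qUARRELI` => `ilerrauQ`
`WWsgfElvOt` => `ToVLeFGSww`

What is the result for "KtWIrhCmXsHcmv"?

The rule is to reverse the string, then flip the case of every letter.
On "KtWIrhCmXsHcmv": the first step gives "vmcHsXmChrIWtK", and the second then gives "VMChSxMcHRiwTk".

VMChSxMcHRiwTk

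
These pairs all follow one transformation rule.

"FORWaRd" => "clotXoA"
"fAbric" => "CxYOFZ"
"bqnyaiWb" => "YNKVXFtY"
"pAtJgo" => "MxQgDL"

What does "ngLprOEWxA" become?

KDiMOlbtUx

The pattern: shift every letter 3 places backward in the alphabet (wrapping around), then flip the case of every letter.
Starting from "ngLprOEWxA": after the first operation, "kdImoLBTuX"; after the second, "KDiMOlbtUx".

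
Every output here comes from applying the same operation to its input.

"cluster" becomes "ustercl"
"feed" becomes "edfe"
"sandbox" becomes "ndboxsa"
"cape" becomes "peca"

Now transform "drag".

agdr

Each output is the input with this applied: move the first 2 characters to the end (rotate left by 2).
So "drag" becomes "agdr".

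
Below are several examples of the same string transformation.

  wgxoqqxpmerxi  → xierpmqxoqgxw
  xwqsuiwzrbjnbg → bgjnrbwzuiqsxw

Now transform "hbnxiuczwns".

Rule — reverse the string, then swap each adjacent pair of characters (1↔2, 3↔4, ...).
So "hbnxiuczwns" becomes "nszwucxibnh".

nszwucxibnh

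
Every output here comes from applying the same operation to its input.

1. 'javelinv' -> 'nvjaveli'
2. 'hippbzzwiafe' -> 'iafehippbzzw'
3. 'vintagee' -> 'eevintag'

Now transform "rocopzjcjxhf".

In each case the input is transformed by: move the first 2 characters to the end (rotate left by 2), then swap the front and back halves of the string.
For "rocopzjcjxhf", step one produces "copzjcjxhfro"; step two turns that into "jxhfrocopzjc".

jxhfrocopzjc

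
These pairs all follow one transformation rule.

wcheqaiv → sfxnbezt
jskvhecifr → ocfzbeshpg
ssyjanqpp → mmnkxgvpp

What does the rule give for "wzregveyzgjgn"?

kdgdwvbsdbowt

What's happening: shift every letter 3 places backward in the alphabet (wrapping around), then reverse the string.
On "wzregveyzgjgn": the first step gives "twobdsbvwdgdk", and the second then gives "kdgdwvbsdbowt".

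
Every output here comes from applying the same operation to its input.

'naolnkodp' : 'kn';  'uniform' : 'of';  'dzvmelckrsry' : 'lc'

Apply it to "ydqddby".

dd

The pattern: take characters alternately from the front and the back (1st, last, 2nd, 2nd-last, ...), then keep only the last 2 characters.
Applying both steps to "ydqddby": "yydbqdd", then "dd".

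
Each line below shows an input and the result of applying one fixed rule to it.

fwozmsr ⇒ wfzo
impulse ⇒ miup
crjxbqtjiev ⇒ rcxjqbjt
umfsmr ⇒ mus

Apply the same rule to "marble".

The transformation: swap each adjacent pair of characters (1↔2, 3↔4, ...), then delete the last 3 characters.
So "marble" becomes "amb".

amb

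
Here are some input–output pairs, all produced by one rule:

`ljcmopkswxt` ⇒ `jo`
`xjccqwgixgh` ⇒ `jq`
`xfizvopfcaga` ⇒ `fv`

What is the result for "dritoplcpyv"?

What's happening: keep one character in every 3, starting at position 2 (positions 2nd, 5th, 8th, ...), then keep only the first 2 characters.
Applying both steps to "dritoplcpyv": "rocv", then "ro".

ro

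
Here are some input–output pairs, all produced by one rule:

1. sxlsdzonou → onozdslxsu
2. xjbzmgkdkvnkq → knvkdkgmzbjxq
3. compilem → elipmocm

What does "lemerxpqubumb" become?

mubuqpxremelb

The rule is to move the last character to the front, then reverse the string.
"lemerxpqubumb" → "blemerxpqubum" → "mubuqpxremelb".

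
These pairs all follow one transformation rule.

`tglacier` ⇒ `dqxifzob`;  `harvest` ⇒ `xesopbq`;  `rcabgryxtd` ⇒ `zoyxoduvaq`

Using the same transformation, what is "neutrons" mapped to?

In each case the input is transformed by: shift every letter 3 places backward in the alphabet (wrapping around), then swap each adjacent pair of characters (1↔2, 3↔4, ...).
"neutrons" → "kbrqolkp" → "bkqrlopk".

bkqrlopk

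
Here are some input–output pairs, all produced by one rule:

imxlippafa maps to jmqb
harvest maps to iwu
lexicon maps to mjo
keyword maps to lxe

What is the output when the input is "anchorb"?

bic

Looking at the pairs, the operation is to shift every letter 1 place forward in the alphabet (wrapping around), then keep one character in every 3, starting at position 1 (positions 1st, 4th, 7th, ...).
Starting from "anchorb": after the first operation, "bodipsc"; after the second, "bic".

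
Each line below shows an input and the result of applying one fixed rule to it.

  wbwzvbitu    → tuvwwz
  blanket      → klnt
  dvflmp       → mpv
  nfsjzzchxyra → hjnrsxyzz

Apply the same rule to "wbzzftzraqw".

Each output is the input with this applied: sort the characters into alphabetical order, then delete the first 3 characters.
Doing the same to "wbzzftzraqw": "qrtwwzzz".

qrtwwzzz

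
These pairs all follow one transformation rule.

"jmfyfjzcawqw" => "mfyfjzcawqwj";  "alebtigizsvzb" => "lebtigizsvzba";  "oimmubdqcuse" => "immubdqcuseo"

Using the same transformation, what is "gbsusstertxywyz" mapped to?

The transformation: move the first character to the end.
Doing the same to "gbsusstertxywyz": "bsusstertxywyzg".

bsusstertxywyzg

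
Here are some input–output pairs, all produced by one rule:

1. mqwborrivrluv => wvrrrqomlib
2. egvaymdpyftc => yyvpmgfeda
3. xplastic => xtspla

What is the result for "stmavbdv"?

Rule — delete the last 2 characters, then sort the characters into reverse alphabetical order.
On "stmavbdv": the first step gives "stmavb", and the second then gives "vtsmba".

vtsmba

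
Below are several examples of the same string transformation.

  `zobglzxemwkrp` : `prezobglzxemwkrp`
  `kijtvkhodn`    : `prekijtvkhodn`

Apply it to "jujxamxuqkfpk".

What's happening: prepend "pre".
Doing the same to "jujxamxuqkfpk": "prejujxamxuqkfpk".

prejujxamxuqkfpk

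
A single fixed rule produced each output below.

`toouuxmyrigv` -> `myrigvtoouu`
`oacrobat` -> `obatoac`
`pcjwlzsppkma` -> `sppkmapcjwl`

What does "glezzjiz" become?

Rule — swap the front and back halves of the string, then delete the last character.
Starting from "glezzjiz": after the first operation, "zjizglez"; after the second, "zjizgle".

zjizgle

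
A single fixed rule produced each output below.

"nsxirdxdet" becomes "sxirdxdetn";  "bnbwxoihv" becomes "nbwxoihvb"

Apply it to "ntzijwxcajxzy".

The pattern: move the first character to the end.
On "ntzijwxcajxzy" that produces "tzijwxcajxzyn".

tzijwxcajxzyn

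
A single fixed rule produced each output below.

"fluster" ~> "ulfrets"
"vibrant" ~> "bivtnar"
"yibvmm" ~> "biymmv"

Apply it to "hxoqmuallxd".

Looking at the pairs, the operation is to reverse the string, then move the last 3 characters to the front (rotate right by 3).
"hxoqmuallxd" → "dxllaumqoxh" → "oxhdxllaumq".
(Check on "vibrant": → "tnarbiv" → "bivtnar" ✓)

oxhdxllaumq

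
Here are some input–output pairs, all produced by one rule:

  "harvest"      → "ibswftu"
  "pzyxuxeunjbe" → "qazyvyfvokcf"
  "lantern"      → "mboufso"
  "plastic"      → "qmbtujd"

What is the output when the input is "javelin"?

kbwfmjo

The rule is to shift every letter 1 place forward in the alphabet (wrapping around).
Doing the same to "javelin": "kbwfmjo".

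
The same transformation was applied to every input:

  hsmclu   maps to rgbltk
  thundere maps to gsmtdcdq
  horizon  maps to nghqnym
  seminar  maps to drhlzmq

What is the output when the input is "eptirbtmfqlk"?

The pattern: swap each adjacent pair of characters (1↔2, 3↔4, ...), then shift every letter 1 place backward in the alphabet (wrapping around).
Doing the same to "eptirbtmfqlk": "odhsaqlspejk".

odhsaqlspejk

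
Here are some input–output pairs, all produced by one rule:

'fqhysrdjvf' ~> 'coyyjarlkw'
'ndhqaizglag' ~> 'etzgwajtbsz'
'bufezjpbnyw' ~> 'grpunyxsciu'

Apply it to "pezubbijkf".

The transformation: move the last 3 characters to the front (rotate right by 3), then shift every letter 7 places backward in the alphabet (wrapping around).
On "pezubbijkf" that produces "cdyixsnuub".

cdyixsnuub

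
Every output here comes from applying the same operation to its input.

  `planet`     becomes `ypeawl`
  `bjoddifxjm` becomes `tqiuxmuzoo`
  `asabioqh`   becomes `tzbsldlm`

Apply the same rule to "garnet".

What's happening: shift every letter 11 places forward in the alphabet (wrapping around), then swap the front and back halves of the string.
Working it through for "garnet": intermediate "rlcype", final "yperlc".

yperlc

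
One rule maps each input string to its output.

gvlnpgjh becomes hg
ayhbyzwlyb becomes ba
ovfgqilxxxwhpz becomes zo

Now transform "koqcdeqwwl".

lk

Each output is the input with this applied: move the first character to the end, then keep only the last 2 characters.
"koqcdeqwwl" → "oqcdeqwwlk" → "lk".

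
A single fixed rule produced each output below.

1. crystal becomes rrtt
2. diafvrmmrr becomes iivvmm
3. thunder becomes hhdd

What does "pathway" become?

aaww

Looking at the pairs, the operation is to keep one character in every 3, starting at position 2 (positions 2nd, 5th, 8th, ...), then double every character.
On "pathway" that produces "aaww".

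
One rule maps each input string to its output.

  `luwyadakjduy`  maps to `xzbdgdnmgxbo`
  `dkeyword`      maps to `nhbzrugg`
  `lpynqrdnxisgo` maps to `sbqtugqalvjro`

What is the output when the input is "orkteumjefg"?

The pattern: move the first character to the end, then shift every letter 3 places forward in the alphabet (wrapping around).
Starting from "orkteumjefg": after the first operation, "rkteumjefgo"; after the second, "unwhxpmhijr".

unwhxpmhijr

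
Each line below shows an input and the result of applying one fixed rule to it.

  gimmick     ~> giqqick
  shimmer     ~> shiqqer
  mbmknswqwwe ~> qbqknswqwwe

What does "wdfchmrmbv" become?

Each output is the input with this applied: replace every "m" with "q".
On "wdfchmrmbv" that produces "wdfchqrqbv".

wdfchqrqbv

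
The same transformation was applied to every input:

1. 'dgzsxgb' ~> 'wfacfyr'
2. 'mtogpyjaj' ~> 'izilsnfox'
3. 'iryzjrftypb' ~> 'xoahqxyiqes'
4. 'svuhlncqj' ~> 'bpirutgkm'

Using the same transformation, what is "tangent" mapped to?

Rule — move the last 3 characters to the front (rotate right by 3), then shift every letter 1 place backward in the alphabet (wrapping around).
On "tangent" that produces "dmsszmf".
(Check on "mtogpyjaj": → "jajmtogpy" → "izilsnfox" ✓)

dmsszmf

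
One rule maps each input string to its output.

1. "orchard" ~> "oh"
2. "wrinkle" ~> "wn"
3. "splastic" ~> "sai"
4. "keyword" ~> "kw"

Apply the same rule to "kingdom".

The transformation: move the last character to the front, then keep one character in every 3, starting at position 2 (positions 2nd, 5th, 8th, ...).
On "kingdom": the first step gives "mkingdo", and the second then gives "kg".

kg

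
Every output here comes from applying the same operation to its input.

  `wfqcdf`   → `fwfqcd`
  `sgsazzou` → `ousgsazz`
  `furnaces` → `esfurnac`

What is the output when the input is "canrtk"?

kcanrt

The rule is to swap the front and back halves of the string, then move the first 2 characters to the end (rotate left by 2).
Working it through for "canrtk": intermediate "rtkcan", final "kcanrt".
(Check on "wfqcdf": → "cdfwfq" → "fwfqcd" ✓)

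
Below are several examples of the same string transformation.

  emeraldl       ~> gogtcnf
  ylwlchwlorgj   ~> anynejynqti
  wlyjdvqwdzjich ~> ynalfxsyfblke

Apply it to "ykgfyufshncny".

amihawhujpep

Looking at the pairs, the operation is to shift every letter 2 places forward in the alphabet (wrapping around), then delete the last character.
"ykgfyufshncny" → "amihawhujpepa" → "amihawhujpep".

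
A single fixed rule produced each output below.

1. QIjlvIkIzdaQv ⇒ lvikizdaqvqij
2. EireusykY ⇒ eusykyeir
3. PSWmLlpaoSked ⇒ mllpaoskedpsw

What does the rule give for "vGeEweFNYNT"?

ewefnyntvge

In each case the input is transformed by: move the first 3 characters to the end (rotate left by 3), then convert every letter to lowercase.
Starting from "vGeEweFNYNT": after the first operation, "EweFNYNTvGe"; after the second, "ewefnyntvge".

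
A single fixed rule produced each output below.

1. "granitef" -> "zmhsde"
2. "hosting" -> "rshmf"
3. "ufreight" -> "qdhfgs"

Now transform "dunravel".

mqzudk

Rule — shift every letter 1 place backward in the alphabet (wrapping around), then delete the first 2 characters.
Working it through for "dunravel": intermediate "ctmqzudk", final "mqzudk".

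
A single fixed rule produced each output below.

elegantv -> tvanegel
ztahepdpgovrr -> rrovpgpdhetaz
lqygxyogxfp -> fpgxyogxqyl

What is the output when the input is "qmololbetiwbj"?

The pattern: reverse the string, then swap each adjacent pair of characters (1↔2, 3↔4, ...).
Working it through for "qmololbetiwbj": intermediate "jbwiteblolomq", final "bjiwetlblomoq".

bjiwetlblomoq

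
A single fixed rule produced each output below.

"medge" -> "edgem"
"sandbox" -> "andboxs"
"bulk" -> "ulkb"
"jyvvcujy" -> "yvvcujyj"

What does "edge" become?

What's happening: move the first character to the end.
Doing the same to "edge": "dgee".

dgee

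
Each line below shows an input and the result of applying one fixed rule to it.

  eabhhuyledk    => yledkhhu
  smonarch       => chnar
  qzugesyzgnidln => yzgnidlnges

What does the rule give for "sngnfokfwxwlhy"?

In each case the input is transformed by: delete the first 3 characters, then move the first 3 characters to the end (rotate left by 3).
On "sngnfokfwxwlhy" that produces "kfwxwlhynfo".

kfwxwlhynfo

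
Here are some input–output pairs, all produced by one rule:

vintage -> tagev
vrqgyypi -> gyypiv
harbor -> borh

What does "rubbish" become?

bishr

What's happening: move the first character to the end, then delete the first 2 characters.
Doing the same to "rubbish": "bishr".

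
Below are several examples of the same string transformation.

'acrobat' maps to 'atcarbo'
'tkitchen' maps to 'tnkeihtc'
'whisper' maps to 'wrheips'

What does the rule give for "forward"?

fdorraw

The rule is to take characters alternately from the front and the back (1st, last, 2nd, 2nd-last, ...).
"forward" → "fdorraw".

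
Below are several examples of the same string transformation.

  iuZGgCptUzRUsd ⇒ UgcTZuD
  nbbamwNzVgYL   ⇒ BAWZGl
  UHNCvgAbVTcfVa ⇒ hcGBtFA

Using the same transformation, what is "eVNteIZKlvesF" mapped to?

vTikVS

In each case the input is transformed by: keep every other character starting from the second (positions 2nd, 4th, 6th, ...), then flip the case of every letter.
Doing the same to "eVNteIZKlvesF": "vTikVS".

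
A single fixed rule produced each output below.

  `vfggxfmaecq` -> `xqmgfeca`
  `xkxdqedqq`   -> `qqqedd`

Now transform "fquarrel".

Rule — delete the first 3 characters, then sort the characters into reverse alphabetical order.
"fquarrel" → "arrel" → "rrlea".

rrlea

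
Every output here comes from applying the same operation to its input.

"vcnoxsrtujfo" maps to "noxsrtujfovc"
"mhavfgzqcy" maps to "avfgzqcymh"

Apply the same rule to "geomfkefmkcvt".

The transformation: move the first 2 characters to the end (rotate left by 2).
For "geomfkefmkcvt" the result is "omfkefmkcvtge".

omfkefmkcvtge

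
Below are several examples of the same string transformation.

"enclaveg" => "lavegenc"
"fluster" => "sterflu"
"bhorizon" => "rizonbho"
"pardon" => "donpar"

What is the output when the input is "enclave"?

laveenc

Rule — move the first 3 characters to the end (rotate left by 3).
So "enclave" becomes "laveenc".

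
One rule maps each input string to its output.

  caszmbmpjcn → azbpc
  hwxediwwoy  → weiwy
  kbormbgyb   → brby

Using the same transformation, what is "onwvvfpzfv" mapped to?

The pattern: keep every other character starting from the second (positions 2nd, 4th, 6th, ...).
For "onwvvfpzfv" the result is "nvfzv".

nvfzv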